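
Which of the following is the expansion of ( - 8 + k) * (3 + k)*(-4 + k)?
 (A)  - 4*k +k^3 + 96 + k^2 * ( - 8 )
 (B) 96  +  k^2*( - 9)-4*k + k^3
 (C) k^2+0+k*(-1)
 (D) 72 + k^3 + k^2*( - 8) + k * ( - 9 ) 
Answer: B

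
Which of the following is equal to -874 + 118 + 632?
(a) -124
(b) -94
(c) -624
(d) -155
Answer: a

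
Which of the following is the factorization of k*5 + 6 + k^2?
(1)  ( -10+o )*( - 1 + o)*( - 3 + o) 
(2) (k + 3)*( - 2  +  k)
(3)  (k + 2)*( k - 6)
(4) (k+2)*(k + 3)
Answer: 4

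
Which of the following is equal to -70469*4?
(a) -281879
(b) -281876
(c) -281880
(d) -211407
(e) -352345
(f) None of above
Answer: b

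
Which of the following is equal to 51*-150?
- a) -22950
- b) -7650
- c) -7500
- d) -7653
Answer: b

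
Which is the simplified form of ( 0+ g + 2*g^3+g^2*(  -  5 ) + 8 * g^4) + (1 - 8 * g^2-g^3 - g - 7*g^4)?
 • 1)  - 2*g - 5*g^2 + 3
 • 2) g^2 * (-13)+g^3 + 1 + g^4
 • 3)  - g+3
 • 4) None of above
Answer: 2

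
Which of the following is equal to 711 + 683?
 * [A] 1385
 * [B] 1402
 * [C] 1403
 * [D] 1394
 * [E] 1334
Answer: D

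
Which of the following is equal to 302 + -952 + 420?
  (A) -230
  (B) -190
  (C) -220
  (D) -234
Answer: A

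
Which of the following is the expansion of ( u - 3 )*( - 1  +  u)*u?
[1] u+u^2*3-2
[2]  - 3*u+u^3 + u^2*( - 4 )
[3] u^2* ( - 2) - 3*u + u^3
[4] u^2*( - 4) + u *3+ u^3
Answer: 4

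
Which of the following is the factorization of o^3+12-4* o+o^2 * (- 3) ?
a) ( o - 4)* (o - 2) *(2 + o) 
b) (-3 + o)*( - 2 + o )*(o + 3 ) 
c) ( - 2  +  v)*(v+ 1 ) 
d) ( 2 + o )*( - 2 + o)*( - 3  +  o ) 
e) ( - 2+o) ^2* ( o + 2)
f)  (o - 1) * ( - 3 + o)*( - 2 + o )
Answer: d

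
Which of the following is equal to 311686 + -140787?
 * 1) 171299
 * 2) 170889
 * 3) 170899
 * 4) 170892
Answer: 3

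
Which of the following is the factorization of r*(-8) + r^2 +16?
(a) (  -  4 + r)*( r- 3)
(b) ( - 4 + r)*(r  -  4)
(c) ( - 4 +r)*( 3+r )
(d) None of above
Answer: b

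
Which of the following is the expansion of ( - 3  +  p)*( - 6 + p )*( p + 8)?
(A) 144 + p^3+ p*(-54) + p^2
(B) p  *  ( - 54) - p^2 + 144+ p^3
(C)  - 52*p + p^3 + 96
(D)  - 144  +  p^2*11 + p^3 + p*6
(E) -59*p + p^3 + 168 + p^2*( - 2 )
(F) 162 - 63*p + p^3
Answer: B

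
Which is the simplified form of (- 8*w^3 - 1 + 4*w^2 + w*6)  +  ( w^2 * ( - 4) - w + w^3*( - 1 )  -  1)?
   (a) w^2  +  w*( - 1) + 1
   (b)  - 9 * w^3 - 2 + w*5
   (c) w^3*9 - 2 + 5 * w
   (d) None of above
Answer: b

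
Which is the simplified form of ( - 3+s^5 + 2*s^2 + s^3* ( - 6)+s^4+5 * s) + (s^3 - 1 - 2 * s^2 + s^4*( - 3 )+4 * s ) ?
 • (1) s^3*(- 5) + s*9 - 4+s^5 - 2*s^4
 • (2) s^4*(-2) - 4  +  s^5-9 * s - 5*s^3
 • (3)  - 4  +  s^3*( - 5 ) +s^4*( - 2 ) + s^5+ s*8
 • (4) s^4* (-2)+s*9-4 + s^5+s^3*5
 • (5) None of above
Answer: 1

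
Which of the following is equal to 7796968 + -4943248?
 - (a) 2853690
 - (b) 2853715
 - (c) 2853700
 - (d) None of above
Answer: d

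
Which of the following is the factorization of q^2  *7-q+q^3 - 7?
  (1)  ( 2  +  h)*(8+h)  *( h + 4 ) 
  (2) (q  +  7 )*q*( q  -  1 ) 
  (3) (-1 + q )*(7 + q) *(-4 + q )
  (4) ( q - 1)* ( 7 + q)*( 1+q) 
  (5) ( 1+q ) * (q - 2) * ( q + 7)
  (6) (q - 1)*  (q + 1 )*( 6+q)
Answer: 4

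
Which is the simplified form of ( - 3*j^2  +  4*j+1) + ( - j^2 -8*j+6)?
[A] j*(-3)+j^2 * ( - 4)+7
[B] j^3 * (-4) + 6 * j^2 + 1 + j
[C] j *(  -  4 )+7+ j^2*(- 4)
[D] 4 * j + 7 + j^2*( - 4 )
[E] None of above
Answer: C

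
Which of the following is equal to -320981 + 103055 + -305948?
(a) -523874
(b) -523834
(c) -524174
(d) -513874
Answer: a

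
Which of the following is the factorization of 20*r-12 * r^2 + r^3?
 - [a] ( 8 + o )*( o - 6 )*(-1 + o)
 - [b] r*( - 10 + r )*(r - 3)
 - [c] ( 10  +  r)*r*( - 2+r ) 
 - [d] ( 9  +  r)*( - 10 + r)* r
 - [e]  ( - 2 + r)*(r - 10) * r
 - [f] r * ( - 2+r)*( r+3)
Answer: e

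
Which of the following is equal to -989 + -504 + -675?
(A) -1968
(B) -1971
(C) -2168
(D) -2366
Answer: C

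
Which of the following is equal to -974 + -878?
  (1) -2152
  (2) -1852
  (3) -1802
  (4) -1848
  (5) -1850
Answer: 2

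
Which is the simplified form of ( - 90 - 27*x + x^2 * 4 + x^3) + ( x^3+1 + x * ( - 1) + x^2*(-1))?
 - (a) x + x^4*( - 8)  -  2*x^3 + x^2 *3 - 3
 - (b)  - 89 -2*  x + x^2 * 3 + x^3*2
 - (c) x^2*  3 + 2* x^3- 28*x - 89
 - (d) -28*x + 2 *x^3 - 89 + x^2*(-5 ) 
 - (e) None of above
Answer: c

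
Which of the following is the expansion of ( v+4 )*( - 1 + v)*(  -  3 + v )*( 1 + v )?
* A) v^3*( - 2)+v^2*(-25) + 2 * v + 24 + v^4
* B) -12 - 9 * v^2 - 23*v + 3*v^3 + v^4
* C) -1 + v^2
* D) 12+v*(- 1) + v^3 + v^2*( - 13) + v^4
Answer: D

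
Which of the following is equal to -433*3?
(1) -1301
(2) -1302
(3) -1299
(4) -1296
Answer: 3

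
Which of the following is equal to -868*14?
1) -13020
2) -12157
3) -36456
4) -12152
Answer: 4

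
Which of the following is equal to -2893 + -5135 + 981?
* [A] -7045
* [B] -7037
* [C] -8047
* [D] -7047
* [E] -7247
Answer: D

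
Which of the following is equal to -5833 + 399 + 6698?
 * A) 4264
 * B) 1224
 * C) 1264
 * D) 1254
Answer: C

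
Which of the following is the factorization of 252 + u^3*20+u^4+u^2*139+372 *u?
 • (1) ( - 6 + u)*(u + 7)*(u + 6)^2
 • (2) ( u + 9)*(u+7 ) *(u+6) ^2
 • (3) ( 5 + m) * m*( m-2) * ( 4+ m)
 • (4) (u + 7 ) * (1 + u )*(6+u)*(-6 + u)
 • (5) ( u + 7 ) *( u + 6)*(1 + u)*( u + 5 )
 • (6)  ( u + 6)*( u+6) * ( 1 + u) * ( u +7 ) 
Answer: 6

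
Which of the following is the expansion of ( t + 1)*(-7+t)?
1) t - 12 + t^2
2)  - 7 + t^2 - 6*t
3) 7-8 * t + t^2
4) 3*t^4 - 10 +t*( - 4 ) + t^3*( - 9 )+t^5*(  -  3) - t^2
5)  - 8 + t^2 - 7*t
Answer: 2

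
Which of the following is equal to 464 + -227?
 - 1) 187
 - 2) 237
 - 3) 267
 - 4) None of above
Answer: 2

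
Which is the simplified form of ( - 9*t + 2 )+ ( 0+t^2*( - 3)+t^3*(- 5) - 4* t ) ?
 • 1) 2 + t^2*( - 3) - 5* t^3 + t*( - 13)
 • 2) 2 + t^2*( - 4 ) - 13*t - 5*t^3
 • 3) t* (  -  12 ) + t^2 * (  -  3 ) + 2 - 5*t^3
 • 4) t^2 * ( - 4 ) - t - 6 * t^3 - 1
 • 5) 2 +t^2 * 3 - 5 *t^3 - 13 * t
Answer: 1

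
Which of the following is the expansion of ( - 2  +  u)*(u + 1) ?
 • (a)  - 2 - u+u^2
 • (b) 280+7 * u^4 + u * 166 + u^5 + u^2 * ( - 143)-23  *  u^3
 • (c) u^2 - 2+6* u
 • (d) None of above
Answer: a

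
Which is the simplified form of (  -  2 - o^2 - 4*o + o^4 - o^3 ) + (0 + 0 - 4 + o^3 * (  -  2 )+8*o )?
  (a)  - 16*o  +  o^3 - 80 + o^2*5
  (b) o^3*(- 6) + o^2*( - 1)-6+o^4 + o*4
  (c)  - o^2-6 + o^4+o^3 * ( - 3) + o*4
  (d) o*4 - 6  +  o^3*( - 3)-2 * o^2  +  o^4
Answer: c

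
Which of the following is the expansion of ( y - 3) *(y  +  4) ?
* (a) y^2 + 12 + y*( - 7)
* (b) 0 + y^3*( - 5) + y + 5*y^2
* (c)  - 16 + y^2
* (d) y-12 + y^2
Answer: d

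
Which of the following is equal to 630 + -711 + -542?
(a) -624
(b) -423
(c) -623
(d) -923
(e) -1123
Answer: c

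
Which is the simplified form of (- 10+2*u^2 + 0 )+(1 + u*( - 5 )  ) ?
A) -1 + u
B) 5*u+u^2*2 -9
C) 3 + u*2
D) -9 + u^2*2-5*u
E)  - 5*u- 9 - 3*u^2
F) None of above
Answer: D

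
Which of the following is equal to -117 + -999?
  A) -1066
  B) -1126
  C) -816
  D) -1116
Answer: D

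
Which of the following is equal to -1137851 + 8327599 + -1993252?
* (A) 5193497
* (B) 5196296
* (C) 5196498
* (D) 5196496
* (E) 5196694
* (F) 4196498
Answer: D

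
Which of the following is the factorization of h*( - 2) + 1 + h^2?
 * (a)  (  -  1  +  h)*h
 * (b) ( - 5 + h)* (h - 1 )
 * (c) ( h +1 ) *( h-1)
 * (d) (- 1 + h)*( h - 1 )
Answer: d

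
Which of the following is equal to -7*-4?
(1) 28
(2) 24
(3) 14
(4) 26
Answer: 1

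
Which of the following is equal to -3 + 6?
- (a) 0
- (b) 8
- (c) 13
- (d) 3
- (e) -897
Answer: d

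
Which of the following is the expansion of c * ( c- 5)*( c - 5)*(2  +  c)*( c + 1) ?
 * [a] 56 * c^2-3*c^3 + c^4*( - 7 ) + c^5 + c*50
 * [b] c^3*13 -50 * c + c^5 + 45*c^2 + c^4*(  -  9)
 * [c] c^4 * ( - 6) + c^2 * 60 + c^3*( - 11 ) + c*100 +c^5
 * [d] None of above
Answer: d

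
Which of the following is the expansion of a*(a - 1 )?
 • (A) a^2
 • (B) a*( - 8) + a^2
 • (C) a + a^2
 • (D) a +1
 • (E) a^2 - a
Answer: E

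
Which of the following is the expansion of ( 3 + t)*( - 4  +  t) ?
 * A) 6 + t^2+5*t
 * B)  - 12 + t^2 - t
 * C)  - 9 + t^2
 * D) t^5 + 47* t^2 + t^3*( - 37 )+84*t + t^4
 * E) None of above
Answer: B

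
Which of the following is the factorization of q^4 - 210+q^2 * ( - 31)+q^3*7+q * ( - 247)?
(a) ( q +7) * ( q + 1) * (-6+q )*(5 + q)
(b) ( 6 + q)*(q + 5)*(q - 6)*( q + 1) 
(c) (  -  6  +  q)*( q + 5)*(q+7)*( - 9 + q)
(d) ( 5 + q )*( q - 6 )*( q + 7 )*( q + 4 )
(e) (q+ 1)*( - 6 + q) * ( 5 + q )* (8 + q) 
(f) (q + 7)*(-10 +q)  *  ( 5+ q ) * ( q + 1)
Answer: a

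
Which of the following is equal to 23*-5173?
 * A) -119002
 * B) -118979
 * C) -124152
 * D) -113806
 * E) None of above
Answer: B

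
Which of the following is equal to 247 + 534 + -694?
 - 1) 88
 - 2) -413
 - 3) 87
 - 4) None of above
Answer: 3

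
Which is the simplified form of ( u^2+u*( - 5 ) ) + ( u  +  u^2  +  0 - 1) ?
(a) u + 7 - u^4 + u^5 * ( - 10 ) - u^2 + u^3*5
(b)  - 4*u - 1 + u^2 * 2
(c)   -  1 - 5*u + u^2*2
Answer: b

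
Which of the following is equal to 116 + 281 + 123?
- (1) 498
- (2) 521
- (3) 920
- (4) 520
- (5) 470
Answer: 4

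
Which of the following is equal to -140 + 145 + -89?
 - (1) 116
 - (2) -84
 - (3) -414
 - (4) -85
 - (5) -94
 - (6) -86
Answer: 2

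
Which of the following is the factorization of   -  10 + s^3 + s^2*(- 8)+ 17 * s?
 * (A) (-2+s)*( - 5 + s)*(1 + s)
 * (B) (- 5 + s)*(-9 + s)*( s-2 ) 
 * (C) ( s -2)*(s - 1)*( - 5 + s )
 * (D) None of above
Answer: C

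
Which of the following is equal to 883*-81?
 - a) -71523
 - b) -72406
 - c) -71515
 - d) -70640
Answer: a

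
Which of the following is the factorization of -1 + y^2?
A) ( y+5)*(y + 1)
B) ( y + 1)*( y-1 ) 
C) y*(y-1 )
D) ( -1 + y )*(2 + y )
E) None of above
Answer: B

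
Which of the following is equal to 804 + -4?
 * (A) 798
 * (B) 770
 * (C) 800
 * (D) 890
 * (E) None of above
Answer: C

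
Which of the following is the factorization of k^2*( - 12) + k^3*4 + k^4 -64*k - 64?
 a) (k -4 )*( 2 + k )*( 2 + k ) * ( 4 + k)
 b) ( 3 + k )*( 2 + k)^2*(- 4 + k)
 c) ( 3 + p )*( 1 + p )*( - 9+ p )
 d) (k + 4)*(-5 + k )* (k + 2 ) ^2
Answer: a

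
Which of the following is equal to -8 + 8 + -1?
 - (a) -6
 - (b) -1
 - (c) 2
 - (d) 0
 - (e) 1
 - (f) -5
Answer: b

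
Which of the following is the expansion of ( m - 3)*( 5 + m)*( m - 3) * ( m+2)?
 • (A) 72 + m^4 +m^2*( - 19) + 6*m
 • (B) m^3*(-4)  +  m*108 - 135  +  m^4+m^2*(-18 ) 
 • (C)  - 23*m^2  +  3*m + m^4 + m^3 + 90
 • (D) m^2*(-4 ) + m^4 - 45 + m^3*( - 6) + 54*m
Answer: C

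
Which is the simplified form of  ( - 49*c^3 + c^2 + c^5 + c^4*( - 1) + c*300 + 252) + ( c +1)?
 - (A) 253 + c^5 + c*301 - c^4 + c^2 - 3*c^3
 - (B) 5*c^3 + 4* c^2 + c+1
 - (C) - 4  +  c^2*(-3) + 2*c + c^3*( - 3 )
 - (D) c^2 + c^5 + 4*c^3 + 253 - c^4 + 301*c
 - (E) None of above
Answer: E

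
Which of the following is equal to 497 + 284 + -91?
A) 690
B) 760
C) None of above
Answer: A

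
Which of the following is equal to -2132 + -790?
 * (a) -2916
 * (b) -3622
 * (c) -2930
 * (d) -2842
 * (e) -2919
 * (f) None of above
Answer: f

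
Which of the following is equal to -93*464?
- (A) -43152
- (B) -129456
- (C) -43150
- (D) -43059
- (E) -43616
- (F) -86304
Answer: A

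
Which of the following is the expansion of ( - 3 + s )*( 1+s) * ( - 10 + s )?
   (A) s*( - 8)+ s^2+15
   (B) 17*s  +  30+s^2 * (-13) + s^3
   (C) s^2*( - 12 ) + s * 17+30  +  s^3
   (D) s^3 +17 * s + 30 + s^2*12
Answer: C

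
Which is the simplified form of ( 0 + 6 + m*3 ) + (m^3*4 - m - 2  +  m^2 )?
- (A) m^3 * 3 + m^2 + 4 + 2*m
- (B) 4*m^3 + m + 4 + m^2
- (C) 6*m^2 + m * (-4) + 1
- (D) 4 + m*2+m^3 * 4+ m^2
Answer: D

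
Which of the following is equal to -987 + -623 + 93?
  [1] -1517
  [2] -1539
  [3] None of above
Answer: 1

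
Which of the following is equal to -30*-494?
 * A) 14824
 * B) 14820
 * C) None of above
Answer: B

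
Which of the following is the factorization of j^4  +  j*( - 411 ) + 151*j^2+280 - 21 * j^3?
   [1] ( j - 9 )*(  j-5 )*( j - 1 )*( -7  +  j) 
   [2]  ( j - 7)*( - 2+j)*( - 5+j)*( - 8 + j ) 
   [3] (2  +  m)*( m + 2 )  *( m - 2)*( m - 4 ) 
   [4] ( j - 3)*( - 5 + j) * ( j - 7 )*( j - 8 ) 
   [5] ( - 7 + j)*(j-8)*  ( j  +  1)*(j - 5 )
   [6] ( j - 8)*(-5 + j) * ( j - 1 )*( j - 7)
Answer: 6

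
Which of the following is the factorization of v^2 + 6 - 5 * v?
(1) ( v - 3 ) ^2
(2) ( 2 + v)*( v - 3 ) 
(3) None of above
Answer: 3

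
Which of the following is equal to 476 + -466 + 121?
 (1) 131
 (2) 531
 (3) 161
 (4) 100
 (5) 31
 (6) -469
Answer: 1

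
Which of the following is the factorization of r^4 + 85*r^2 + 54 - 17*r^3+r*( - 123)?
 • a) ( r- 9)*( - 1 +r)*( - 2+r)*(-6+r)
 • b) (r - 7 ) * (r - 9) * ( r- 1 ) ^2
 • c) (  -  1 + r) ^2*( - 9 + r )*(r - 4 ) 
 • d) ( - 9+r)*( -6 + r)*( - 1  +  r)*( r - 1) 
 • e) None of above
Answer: d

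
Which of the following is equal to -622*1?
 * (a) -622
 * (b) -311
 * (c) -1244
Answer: a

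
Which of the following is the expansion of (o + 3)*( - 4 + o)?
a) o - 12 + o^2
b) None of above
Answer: b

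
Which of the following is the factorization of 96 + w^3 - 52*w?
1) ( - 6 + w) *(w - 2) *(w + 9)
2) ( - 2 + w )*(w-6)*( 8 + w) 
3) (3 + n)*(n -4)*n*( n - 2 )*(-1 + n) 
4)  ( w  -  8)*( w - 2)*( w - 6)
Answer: 2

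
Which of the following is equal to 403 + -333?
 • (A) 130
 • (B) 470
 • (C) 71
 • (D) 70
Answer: D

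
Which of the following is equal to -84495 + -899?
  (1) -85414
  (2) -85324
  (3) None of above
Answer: 3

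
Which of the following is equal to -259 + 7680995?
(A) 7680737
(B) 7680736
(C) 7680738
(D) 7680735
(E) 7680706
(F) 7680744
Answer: B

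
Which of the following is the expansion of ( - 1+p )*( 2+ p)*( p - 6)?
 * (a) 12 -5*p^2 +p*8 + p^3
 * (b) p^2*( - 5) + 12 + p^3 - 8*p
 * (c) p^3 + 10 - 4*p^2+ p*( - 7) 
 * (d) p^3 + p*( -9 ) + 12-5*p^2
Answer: b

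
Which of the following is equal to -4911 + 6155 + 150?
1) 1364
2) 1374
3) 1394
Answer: 3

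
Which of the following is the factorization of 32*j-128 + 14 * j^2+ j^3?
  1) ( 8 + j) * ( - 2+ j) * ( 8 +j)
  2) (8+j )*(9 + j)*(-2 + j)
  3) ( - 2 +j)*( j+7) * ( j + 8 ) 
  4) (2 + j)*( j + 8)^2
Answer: 1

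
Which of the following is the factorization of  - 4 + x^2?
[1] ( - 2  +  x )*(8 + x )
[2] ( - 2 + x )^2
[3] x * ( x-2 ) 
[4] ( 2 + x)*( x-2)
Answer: 4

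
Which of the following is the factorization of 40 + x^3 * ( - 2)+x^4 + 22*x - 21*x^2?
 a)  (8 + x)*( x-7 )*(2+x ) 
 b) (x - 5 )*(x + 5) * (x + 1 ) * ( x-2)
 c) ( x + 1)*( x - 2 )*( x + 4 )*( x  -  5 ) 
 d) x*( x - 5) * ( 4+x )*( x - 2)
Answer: c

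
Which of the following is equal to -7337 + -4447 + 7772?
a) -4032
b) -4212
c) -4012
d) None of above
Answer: c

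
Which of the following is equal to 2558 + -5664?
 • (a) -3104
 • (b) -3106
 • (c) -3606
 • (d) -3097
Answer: b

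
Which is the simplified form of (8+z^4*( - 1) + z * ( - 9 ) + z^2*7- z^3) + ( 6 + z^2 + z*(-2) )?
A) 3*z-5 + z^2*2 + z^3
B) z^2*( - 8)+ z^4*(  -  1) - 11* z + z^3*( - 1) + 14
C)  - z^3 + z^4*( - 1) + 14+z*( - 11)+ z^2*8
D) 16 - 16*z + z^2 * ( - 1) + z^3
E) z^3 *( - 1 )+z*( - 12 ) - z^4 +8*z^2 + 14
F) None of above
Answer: C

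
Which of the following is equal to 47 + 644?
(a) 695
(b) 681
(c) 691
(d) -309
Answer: c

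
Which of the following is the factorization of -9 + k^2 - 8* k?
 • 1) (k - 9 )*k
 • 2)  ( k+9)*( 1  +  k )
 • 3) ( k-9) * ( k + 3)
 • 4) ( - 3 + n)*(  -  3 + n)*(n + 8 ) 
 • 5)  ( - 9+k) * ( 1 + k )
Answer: 5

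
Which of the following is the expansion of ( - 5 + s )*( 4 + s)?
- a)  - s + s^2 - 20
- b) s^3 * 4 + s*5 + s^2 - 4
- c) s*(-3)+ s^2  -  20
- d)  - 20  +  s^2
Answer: a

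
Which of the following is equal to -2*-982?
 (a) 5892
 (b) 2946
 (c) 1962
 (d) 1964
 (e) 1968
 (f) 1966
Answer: d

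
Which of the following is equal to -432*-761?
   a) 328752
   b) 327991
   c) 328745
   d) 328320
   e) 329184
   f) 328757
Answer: a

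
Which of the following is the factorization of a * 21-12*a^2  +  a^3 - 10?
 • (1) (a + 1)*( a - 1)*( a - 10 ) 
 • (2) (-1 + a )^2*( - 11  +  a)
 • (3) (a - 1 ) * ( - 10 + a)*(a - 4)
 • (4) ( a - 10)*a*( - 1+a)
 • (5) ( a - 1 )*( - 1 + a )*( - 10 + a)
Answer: 5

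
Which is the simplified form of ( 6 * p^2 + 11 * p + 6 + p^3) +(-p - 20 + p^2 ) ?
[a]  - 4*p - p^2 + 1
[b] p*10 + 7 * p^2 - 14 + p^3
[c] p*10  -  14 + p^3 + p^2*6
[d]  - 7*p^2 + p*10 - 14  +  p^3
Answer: b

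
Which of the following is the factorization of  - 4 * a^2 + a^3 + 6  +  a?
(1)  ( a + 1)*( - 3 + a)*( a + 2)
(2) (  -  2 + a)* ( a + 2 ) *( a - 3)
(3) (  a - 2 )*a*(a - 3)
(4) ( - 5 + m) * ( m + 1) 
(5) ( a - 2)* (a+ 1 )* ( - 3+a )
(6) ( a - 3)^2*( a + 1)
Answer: 5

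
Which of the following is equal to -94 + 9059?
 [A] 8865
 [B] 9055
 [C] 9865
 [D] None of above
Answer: D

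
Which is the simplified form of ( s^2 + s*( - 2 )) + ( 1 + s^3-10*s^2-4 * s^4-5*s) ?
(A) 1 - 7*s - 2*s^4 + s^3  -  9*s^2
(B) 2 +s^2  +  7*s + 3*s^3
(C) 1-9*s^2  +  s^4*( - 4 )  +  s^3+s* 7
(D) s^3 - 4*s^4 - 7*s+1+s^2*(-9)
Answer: D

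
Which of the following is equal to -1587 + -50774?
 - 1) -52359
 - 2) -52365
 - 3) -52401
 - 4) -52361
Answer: 4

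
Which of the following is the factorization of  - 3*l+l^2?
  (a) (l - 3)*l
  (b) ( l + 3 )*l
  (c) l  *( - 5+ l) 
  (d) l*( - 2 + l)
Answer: a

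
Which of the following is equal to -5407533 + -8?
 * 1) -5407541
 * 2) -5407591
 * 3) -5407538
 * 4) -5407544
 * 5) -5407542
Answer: 1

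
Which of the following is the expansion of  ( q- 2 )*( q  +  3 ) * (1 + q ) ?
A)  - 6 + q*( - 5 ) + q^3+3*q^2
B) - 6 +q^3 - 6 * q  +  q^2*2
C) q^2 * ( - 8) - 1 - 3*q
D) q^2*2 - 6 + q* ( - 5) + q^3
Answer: D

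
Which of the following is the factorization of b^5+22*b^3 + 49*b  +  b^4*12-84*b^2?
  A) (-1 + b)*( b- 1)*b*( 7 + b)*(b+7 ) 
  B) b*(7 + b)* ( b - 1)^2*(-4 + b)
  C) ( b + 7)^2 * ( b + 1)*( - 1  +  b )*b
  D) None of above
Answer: A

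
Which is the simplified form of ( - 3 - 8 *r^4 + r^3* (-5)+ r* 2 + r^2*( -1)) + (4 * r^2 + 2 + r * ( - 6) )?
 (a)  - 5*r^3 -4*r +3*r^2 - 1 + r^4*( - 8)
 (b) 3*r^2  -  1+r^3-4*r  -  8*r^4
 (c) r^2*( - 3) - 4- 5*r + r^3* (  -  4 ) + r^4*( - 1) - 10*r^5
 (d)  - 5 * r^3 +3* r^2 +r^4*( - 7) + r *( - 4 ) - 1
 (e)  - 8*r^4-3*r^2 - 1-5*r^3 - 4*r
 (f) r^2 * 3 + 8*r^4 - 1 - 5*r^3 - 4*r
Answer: a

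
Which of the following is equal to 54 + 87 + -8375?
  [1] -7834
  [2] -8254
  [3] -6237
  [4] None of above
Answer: 4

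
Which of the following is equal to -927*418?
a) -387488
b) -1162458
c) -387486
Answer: c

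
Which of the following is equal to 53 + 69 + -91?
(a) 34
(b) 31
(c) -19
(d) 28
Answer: b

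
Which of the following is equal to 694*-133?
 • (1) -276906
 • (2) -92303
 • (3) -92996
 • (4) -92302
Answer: 4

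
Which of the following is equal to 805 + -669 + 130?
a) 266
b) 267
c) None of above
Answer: a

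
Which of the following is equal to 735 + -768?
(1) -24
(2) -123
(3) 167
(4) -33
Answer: 4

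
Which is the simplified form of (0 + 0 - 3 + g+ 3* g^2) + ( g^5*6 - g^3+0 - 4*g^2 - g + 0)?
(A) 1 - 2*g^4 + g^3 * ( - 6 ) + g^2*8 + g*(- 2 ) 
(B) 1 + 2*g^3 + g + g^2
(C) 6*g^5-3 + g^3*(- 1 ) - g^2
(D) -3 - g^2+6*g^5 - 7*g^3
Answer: C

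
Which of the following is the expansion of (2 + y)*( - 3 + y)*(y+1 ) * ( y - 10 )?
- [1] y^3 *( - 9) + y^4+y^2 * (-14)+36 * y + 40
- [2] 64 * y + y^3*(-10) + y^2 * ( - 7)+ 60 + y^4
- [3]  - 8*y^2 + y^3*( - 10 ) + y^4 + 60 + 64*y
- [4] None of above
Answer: 2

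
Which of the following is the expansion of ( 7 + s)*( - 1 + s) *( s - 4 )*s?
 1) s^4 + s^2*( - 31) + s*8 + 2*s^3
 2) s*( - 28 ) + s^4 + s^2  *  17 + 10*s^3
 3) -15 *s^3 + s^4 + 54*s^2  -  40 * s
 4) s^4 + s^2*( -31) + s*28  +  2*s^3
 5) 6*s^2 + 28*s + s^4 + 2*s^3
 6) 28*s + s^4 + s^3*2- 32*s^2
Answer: 4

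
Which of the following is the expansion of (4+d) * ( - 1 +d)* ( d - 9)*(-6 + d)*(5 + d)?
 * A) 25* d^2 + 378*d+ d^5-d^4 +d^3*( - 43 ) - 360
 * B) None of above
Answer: B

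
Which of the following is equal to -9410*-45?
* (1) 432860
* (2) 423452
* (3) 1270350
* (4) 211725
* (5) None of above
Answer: 5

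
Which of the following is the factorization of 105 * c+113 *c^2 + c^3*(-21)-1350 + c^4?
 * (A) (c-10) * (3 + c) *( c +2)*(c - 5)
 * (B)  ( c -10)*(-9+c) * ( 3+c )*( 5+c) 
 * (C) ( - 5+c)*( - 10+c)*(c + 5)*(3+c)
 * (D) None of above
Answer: D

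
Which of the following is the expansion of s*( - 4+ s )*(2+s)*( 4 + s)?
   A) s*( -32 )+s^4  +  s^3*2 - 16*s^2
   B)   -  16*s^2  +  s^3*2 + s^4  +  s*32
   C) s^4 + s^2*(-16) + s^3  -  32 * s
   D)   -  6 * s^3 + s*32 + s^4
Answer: A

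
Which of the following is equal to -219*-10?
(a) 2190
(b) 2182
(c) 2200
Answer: a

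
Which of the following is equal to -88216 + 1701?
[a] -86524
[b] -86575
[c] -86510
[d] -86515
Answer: d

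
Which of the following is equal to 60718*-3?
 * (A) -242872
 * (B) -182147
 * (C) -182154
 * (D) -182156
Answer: C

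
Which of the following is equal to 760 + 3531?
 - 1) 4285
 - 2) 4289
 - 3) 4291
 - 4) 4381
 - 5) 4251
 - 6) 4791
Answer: 3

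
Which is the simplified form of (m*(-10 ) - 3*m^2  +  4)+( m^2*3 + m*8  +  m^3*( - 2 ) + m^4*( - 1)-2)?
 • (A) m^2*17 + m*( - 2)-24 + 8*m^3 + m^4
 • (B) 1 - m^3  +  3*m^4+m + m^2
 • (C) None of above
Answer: C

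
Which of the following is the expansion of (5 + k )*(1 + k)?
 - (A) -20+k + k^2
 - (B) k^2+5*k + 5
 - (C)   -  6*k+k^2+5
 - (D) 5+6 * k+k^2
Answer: D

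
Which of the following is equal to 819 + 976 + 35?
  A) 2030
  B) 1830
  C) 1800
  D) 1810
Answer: B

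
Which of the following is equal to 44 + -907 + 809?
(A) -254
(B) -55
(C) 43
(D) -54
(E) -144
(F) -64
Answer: D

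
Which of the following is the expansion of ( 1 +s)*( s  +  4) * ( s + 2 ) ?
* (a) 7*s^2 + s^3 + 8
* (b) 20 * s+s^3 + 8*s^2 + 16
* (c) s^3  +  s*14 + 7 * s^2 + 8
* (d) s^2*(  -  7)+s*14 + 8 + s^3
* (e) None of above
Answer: c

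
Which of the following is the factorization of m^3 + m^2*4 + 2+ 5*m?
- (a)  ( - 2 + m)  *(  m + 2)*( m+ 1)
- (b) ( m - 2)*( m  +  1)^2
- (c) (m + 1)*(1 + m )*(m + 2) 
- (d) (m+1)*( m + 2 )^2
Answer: c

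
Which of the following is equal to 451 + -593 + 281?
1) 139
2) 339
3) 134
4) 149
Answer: 1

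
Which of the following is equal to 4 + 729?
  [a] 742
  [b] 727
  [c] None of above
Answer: c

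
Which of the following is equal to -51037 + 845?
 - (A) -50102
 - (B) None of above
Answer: B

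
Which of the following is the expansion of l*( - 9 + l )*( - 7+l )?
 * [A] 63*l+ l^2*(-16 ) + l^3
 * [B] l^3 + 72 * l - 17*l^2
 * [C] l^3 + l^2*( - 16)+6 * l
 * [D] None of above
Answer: A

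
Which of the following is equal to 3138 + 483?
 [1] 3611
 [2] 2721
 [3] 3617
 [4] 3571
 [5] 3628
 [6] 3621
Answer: 6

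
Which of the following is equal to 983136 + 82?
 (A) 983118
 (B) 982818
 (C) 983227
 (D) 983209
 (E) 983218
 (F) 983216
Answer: E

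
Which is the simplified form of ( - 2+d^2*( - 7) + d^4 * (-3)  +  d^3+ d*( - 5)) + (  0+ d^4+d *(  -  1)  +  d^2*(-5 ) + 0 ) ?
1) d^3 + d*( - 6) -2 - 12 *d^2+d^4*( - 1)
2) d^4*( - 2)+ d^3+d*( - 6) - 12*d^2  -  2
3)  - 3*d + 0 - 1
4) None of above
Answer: 2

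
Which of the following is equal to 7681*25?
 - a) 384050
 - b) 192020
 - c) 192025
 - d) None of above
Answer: c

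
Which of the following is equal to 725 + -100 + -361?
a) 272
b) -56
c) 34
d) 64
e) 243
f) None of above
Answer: f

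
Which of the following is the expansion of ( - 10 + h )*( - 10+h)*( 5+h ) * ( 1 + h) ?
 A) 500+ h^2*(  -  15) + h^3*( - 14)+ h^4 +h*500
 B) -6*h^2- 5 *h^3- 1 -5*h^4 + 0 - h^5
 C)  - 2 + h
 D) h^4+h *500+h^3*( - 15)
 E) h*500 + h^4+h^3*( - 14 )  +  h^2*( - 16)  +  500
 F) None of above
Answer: A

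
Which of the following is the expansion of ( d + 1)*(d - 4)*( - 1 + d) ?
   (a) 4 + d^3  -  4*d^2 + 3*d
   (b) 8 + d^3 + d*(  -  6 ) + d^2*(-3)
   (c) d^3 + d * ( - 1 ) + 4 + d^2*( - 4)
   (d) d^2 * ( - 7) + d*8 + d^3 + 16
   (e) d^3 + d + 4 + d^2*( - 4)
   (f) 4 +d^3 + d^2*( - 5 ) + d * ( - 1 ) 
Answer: c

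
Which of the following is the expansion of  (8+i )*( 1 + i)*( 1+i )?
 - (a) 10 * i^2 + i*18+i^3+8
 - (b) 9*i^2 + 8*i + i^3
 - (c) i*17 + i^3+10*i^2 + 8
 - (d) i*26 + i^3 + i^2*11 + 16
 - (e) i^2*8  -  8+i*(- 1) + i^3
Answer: c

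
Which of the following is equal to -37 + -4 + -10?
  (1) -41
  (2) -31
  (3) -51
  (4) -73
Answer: 3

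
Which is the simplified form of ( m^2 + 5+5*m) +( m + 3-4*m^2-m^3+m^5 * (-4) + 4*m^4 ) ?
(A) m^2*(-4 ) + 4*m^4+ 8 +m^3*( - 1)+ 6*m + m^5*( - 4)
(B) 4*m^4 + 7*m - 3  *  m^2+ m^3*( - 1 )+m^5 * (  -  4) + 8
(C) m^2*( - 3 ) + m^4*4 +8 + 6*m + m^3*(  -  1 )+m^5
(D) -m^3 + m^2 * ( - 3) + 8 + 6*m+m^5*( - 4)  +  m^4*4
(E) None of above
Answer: D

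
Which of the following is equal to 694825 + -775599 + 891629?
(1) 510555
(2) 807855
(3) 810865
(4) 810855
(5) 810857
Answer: 4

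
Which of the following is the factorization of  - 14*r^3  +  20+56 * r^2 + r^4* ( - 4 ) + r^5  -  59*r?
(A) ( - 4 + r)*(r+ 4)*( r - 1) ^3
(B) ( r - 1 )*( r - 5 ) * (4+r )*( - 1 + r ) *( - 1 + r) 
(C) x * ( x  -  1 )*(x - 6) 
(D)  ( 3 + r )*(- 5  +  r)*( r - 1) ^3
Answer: B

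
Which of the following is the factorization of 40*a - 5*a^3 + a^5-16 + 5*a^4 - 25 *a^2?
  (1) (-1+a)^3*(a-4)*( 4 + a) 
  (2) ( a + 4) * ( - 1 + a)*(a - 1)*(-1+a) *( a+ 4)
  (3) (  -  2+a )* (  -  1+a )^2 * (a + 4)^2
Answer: 2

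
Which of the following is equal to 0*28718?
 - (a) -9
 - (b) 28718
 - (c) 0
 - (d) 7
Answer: c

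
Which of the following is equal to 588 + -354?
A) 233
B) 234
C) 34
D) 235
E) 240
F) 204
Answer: B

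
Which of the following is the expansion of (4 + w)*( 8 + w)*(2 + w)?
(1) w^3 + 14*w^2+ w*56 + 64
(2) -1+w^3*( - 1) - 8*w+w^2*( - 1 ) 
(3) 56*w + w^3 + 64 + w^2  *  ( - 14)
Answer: 1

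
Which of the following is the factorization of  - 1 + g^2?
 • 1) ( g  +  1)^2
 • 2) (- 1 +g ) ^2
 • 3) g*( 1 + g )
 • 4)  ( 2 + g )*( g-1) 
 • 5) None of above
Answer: 5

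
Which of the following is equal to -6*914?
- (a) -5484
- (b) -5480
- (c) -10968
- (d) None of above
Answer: a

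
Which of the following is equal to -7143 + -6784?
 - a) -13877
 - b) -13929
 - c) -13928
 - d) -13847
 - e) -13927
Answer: e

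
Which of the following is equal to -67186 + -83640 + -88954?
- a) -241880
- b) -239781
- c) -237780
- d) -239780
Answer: d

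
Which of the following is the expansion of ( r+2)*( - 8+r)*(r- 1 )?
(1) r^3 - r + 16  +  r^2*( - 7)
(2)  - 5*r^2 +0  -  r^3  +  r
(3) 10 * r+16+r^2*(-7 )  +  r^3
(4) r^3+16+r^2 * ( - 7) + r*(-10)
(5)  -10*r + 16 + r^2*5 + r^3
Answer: 4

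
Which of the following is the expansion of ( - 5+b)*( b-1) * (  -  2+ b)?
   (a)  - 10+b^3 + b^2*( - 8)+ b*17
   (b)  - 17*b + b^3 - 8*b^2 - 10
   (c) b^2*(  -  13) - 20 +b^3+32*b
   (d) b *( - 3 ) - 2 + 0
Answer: a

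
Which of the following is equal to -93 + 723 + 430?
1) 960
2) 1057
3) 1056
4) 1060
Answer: 4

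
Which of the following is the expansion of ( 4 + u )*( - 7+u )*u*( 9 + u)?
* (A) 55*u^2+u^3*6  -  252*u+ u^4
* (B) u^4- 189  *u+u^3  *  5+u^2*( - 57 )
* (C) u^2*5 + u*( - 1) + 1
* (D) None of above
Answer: D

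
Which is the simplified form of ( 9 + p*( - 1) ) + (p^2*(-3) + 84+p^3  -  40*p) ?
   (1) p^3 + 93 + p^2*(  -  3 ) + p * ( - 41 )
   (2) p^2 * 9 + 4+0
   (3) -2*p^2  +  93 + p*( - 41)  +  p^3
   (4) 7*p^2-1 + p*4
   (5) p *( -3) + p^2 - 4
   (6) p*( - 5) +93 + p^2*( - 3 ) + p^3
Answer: 1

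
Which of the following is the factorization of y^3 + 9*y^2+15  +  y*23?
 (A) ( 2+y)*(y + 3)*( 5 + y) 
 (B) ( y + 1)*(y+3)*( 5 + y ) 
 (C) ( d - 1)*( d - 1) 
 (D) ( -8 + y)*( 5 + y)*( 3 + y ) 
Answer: B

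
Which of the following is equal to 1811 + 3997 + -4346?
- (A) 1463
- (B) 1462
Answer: B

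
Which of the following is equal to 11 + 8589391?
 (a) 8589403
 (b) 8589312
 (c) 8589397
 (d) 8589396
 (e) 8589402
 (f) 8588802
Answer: e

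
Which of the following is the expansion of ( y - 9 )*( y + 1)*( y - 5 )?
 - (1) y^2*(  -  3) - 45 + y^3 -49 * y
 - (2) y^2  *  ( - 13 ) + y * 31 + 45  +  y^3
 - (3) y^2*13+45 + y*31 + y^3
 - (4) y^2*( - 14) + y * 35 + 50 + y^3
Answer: 2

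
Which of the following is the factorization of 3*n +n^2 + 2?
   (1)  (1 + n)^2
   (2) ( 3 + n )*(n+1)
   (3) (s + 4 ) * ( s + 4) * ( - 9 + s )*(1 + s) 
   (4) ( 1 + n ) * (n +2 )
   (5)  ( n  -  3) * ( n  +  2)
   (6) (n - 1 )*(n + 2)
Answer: 4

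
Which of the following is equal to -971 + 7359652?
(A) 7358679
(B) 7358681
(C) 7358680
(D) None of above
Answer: B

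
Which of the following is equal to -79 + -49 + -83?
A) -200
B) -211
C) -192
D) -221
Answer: B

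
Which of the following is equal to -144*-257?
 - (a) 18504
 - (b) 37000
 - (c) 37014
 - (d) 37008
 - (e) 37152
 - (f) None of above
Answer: d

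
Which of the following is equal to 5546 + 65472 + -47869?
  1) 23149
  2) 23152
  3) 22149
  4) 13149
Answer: 1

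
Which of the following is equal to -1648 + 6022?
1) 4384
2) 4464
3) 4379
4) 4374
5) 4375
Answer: 4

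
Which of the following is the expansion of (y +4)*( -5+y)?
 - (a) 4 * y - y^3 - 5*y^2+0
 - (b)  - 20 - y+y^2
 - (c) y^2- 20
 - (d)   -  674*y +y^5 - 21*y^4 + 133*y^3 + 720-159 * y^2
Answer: b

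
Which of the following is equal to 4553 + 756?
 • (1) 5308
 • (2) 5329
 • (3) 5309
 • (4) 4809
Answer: 3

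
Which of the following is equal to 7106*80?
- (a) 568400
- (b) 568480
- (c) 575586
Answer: b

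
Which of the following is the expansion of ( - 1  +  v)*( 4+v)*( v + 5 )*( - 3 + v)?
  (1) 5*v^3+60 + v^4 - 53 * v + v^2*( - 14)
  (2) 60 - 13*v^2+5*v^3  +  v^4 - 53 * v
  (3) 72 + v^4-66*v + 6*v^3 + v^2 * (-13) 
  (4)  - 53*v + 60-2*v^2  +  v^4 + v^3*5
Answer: 2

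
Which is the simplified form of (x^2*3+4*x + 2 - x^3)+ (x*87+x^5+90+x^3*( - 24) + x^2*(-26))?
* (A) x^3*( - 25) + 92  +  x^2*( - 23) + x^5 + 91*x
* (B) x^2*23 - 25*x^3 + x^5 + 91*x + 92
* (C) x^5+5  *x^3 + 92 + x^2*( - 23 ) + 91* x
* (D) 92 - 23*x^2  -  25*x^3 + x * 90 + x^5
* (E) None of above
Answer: A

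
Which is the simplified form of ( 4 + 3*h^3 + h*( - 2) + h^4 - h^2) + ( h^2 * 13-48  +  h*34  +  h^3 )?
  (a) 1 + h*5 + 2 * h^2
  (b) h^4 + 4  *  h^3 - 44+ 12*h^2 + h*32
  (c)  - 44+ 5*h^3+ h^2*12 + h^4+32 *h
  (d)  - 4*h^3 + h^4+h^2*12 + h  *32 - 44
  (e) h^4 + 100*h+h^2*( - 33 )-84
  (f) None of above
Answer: b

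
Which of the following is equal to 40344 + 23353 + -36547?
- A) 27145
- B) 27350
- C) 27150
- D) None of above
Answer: C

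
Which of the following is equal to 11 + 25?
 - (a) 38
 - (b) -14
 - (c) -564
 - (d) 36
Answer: d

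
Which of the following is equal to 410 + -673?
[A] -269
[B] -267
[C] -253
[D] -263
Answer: D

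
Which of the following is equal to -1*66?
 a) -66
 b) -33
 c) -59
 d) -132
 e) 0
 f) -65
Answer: a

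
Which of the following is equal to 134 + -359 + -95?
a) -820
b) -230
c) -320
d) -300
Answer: c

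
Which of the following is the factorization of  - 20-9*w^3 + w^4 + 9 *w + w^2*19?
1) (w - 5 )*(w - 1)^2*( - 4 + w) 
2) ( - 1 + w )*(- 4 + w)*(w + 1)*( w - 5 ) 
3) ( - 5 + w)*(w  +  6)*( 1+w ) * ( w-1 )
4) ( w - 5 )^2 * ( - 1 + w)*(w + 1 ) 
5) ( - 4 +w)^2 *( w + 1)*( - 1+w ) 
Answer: 2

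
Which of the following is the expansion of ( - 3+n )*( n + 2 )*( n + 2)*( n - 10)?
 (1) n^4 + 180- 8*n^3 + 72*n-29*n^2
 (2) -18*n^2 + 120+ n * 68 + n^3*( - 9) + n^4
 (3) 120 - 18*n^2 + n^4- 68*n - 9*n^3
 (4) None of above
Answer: 2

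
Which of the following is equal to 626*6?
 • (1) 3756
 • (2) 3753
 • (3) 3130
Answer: 1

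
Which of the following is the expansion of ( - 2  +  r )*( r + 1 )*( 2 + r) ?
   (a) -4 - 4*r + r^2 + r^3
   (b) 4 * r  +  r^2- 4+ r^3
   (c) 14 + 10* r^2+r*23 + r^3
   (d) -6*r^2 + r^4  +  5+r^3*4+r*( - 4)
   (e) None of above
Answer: a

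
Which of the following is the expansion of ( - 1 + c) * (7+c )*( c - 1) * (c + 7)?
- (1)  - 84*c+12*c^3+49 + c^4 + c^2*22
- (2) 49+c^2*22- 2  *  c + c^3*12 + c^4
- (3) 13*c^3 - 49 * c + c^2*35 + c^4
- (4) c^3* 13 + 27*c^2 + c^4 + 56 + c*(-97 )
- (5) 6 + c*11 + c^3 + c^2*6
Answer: 1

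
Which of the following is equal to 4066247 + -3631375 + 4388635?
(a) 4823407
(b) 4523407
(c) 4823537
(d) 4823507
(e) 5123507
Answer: d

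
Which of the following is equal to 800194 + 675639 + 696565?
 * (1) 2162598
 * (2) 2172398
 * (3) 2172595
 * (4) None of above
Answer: 2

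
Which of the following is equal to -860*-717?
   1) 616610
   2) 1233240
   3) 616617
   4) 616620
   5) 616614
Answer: 4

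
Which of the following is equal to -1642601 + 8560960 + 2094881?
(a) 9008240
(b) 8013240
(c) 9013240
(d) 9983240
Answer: c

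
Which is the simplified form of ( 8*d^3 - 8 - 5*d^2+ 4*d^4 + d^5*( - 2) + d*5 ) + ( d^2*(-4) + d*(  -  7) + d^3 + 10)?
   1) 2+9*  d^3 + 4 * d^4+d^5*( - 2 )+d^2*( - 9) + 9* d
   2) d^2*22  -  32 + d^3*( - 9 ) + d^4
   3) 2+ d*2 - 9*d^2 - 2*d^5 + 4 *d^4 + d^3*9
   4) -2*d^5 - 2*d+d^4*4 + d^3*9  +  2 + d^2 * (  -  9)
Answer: 4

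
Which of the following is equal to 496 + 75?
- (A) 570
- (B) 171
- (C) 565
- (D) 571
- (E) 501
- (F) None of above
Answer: D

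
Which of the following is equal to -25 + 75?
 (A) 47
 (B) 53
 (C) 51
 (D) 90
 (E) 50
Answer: E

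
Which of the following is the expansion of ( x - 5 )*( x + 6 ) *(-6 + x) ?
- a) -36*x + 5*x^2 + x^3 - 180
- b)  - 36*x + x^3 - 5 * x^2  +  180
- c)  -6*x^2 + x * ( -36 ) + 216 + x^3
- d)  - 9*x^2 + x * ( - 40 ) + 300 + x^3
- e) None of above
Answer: b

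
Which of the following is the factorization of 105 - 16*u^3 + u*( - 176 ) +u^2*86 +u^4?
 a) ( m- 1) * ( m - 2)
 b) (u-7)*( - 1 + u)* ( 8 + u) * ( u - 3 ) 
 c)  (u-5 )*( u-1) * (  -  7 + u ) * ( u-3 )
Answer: c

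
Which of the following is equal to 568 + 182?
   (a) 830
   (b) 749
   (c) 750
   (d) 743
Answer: c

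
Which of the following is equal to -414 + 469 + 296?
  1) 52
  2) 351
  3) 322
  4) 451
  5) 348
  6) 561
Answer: 2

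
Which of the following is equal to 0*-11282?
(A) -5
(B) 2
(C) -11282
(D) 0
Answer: D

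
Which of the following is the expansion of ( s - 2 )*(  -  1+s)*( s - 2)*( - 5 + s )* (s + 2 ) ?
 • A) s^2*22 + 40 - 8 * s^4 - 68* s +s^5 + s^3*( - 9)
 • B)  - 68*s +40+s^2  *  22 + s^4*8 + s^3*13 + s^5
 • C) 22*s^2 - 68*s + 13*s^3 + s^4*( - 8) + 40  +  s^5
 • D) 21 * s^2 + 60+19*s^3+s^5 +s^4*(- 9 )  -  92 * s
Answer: C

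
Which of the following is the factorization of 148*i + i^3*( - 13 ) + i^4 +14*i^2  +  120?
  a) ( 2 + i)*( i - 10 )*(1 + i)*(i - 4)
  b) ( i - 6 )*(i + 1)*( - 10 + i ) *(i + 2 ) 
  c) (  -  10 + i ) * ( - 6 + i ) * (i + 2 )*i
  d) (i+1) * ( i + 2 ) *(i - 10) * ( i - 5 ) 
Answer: b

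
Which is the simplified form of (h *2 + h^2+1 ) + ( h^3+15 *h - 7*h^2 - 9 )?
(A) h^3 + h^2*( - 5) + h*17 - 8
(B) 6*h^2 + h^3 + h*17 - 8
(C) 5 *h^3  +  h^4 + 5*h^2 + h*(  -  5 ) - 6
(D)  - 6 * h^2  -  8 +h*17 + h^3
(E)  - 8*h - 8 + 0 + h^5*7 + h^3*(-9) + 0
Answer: D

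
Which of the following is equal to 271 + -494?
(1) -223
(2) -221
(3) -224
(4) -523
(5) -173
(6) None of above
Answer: 1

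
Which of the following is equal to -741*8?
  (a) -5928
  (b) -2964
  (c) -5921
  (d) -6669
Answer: a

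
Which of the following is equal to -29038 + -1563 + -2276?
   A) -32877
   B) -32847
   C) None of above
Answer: A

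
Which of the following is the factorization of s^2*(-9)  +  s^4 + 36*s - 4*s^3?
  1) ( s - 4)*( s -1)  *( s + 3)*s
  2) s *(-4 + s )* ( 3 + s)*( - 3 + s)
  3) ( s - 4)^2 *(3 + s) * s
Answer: 2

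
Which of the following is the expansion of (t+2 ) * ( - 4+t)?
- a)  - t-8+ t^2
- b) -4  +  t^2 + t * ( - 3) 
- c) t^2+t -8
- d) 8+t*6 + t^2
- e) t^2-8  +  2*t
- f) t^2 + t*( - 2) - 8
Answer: f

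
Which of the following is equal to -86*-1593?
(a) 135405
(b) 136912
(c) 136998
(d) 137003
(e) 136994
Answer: c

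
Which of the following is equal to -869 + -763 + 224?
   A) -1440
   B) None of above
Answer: B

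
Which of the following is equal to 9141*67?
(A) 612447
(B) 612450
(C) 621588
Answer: A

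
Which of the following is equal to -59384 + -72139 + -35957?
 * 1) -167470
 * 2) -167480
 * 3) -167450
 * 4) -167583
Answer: 2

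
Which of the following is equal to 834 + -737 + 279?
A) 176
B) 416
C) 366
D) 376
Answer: D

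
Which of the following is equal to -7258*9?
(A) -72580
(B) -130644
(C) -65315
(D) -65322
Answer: D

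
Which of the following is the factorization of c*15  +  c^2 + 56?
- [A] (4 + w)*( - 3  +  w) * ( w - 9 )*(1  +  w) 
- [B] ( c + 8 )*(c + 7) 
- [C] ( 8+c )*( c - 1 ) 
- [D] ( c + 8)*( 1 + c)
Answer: B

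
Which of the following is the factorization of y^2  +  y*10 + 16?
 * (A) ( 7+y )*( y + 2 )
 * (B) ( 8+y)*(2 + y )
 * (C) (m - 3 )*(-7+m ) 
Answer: B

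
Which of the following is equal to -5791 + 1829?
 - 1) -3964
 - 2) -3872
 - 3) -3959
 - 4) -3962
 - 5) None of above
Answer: 4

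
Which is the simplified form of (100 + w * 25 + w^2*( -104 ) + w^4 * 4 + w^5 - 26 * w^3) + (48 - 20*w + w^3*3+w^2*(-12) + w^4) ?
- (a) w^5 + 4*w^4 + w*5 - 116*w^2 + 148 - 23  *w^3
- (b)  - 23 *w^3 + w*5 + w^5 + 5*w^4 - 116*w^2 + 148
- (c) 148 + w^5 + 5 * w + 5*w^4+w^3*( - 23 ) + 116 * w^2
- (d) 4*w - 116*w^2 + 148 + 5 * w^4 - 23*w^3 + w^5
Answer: b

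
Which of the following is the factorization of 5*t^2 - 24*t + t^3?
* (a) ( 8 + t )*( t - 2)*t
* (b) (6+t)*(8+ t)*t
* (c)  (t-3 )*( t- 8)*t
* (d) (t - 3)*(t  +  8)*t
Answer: d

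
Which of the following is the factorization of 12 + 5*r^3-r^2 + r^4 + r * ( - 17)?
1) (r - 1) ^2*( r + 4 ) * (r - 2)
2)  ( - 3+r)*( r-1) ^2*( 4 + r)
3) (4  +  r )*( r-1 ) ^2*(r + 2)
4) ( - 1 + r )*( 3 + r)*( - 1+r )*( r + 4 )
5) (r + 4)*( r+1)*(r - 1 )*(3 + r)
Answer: 4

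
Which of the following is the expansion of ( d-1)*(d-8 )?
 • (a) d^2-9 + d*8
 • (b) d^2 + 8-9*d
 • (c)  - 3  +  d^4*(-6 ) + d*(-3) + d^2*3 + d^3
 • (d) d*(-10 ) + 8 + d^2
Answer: b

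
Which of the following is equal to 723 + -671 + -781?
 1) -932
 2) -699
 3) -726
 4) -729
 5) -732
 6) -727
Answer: 4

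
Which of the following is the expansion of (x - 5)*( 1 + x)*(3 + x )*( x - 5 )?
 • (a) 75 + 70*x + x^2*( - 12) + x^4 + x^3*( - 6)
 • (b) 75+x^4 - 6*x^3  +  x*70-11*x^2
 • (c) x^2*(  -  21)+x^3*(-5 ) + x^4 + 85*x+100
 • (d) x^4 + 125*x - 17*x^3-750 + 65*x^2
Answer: a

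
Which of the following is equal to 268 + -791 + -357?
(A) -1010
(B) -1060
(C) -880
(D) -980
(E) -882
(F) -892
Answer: C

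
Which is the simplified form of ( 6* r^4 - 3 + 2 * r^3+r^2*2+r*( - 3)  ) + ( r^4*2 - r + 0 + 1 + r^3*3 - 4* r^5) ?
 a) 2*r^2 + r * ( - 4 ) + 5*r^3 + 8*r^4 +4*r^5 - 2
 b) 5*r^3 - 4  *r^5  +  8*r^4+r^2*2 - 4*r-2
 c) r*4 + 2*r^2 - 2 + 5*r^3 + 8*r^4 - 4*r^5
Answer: b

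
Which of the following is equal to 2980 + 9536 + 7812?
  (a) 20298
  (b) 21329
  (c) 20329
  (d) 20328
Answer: d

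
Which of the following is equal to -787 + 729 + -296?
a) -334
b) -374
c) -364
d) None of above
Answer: d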